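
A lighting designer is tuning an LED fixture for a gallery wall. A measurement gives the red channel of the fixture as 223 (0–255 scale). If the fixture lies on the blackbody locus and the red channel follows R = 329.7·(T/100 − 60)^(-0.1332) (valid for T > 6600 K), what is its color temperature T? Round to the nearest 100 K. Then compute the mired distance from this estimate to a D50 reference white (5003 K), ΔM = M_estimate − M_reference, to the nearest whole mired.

-73 mireds

(t − 60)^(-0.1332) = 223/329.7 = 0.67637.
t − 60 = 0.67637^(1/-0.1332) = 0.67637^(-7.508) = 18.831, so t = 78.831.
T = 100·t = 7883 K → 7900 K to the nearest 100 K.
M_estimate = 10⁶/7900 = 126.58; M_reference = 10⁶/5003 = 199.88.
ΔM = 126.58 − 199.88 = -73.30 → -73 mireds.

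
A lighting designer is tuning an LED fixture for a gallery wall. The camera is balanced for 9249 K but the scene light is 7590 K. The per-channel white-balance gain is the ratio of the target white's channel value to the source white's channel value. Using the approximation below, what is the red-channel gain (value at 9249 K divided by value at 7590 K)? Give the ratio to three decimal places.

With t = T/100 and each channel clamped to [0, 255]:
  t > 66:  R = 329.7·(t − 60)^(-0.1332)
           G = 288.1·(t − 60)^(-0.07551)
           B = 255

0.909

At 7590 K (t = 75.9):
  R = 329.7·(75.9 − 60)^(-0.1332) = 329.7·15.9^(-0.1332) = 329.7·0.69179 = 228.083.
At 9249 K (t = 92.49):
  R = 329.7·(92.49 − 60)^(-0.1332) = 329.7·32.49^(-0.1332) = 329.7·0.62898 = 207.374.
Gain = 207.374 / 228.083 = 0.9092 → 0.909.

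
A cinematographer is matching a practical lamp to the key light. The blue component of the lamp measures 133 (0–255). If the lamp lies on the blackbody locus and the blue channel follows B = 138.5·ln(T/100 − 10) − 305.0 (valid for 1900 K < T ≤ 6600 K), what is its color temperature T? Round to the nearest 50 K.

3350 K

ln(t − 10) = (133 + 305.0) / 138.5 = 3.1625.
t − 10 = e^3.1625 = 23.629, so t = 33.629.
T = 100·t = 3363 K → 3350 K to the nearest 50 K.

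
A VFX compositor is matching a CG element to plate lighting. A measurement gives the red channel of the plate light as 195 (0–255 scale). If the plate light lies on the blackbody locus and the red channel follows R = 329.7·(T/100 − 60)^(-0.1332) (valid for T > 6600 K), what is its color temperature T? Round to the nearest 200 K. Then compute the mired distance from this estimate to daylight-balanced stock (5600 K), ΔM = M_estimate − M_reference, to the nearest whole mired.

(t − 60)^(-0.1332) = 195/329.7 = 0.59145.
t − 60 = 0.59145^(1/-0.1332) = 0.59145^(-7.508) = 51.564, so t = 111.564.
T = 100·t = 11156 K → 11200 K to the nearest 200 K.
M_estimate = 10⁶/11200 = 89.29; M_reference = 10⁶/5600 = 178.57.
ΔM = 89.29 − 178.57 = -89.29 → -89 mireds.

-89 mireds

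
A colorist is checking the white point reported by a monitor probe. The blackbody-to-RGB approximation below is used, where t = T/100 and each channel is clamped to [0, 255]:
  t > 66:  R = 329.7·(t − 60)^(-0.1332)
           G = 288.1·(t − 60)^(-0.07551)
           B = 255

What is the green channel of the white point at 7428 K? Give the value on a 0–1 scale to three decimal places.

0.924

t = 7428/100 = 74.28; the t > 66 branch applies.
G = 288.1·(74.28 − 60)^(-0.07551) = 288.1·14.28^(-0.07551) = 288.1·0.81810 = 235.695.
On a 0–1 scale: 235.695/255 = 0.9243 → 0.924.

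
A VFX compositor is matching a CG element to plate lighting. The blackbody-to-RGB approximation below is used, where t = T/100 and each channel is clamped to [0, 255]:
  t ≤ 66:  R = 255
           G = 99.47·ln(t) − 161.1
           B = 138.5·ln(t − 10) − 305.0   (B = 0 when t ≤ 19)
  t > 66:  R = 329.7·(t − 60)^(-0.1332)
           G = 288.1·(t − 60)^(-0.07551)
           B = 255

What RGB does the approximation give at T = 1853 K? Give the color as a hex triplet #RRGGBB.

t = 1853/100 = 18.53; the t ≤ 66 branch applies.
R = 255 by definition for t ≤ 66.
G = 99.47·ln 18.53 − 161.1 = 99.47·2.9194 − 161.1 = 129.292.
t = 18.53 ≤ 19, so B = 0.
Rounded: (255, 129, 0).
In hex: #FF8100.

#FF8100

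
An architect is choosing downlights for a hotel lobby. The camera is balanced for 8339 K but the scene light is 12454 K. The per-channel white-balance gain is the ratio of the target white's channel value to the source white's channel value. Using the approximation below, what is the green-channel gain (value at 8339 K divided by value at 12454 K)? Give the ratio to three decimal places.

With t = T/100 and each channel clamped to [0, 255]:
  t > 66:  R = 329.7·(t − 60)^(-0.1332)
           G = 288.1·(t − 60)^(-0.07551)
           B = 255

1.080

At 12454 K (t = 124.54):
  G = 288.1·(124.54 − 60)^(-0.07551) = 288.1·64.54^(-0.07551) = 288.1·0.73003 = 210.321.
At 8339 K (t = 83.39):
  G = 288.1·(83.39 − 60)^(-0.07551) = 288.1·23.39^(-0.07551) = 288.1·0.78818 = 227.074.
Gain = 227.074 / 210.321 = 1.0797 → 1.080.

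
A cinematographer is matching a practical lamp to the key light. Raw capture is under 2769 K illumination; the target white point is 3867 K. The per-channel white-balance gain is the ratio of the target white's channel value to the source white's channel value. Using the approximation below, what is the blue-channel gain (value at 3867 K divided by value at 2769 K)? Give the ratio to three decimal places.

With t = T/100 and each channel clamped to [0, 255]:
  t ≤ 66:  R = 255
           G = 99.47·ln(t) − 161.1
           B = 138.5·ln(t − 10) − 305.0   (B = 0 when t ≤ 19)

At 2769 K (t = 27.69):
  B = 138.5·ln(27.69 − 10) − 305.0 = 138.5·ln 17.69 − 305.0 = 138.5·2.8730 − 305.0 = 92.910.
At 3867 K (t = 38.67):
  B = 138.5·ln(38.67 − 10) − 305.0 = 138.5·ln 28.67 − 305.0 = 138.5·3.3559 − 305.0 = 159.785.
Gain = 159.785 / 92.910 = 1.7198 → 1.720.

1.720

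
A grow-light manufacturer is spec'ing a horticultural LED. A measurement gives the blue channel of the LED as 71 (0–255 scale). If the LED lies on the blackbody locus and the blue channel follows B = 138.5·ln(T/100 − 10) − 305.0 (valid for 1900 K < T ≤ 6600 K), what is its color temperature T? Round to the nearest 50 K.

ln(t − 10) = (71 + 305.0) / 138.5 = 2.7148.
t − 10 = e^2.7148 = 15.102, so t = 25.102.
T = 100·t = 2510 K → 2500 K to the nearest 50 K.

2500 K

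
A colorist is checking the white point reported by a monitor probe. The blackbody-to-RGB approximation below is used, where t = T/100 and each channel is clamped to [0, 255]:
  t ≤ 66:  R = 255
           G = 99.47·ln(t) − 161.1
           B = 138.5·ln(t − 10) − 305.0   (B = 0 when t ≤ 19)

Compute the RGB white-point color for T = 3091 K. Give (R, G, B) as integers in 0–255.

(255, 180, 116)

t = 3091/100 = 30.91; the t ≤ 66 branch applies.
R = 255 by definition for t ≤ 66.
G = 99.47·ln 30.91 − 161.1 = 99.47·3.4311 − 161.1 = 180.190.
B = 138.5·ln(30.91 − 10) − 305.0 = 138.5·ln 20.91 − 305.0 = 138.5·3.0402 − 305.0 = 116.072.
Rounded: (255, 180, 116).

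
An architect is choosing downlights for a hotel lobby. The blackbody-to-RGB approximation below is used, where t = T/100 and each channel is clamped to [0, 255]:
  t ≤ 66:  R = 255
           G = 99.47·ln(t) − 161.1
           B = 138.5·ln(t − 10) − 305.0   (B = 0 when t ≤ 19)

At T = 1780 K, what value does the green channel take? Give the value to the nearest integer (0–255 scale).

t = 1780/100 = 17.8; the t ≤ 66 branch applies.
G = 99.47·ln 17.8 − 161.1 = 99.47·2.8792 − 161.1 = 125.294.
Rounded: 125.

125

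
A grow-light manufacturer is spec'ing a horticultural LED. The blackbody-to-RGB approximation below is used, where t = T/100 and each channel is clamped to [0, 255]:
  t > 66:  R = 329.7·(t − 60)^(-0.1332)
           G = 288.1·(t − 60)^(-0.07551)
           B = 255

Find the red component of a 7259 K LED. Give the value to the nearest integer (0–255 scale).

235

t = 7259/100 = 72.59; the t > 66 branch applies.
R = 329.7·(72.59 − 60)^(-0.1332) = 329.7·12.59^(-0.1332) = 329.7·0.71364 = 235.286.
Rounded: 235.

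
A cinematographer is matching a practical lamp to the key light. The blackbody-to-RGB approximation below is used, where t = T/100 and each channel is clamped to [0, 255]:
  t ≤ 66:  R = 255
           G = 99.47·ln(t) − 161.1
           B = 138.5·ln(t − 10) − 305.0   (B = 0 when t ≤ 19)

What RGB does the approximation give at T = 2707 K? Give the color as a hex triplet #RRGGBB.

#FFA758

t = 2707/100 = 27.07; the t ≤ 66 branch applies.
R = 255 by definition for t ≤ 66.
G = 99.47·ln 27.07 − 161.1 = 99.47·3.2984 − 161.1 = 166.994.
B = 138.5·ln(27.07 − 10) − 305.0 = 138.5·ln 17.07 − 305.0 = 138.5·2.8373 − 305.0 = 87.969.
Rounded: (255, 167, 88).
In hex: #FFA758.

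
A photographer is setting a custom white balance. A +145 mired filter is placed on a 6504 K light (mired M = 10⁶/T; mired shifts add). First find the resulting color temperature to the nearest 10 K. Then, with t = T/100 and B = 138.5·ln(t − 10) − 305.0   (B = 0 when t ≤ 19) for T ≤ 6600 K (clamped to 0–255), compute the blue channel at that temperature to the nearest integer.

132

M_in = 10⁶/6504 = 153.75; M_out = 153.75 + (+145) = 298.75.
T_out = 10⁶/298.75 = 3347.3 K → 3350 K; t = 33.5.
B = 138.5·ln(33.5 − 10) − 305.0 = 138.5·ln 23.5 − 305.0 = 138.5·3.1570 − 305.0 = 132.245.
Rounded: 132.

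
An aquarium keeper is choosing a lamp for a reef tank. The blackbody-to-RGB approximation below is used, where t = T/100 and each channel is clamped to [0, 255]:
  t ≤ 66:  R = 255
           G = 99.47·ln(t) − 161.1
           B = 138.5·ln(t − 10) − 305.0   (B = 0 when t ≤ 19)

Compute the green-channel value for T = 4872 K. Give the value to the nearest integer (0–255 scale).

t = 4872/100 = 48.72; the t ≤ 66 branch applies.
G = 99.47·ln 48.72 − 161.1 = 99.47·3.8861 − 161.1 = 225.449.
Rounded: 225.

225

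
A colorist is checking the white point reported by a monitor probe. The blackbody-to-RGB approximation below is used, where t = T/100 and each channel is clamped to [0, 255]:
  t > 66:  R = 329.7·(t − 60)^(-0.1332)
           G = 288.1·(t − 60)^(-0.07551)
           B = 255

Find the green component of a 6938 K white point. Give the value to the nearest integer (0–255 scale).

243

t = 6938/100 = 69.38; the t > 66 branch applies.
G = 288.1·(69.38 − 60)^(-0.07551) = 288.1·9.38^(-0.07551) = 288.1·0.84448 = 243.294.
Rounded: 243.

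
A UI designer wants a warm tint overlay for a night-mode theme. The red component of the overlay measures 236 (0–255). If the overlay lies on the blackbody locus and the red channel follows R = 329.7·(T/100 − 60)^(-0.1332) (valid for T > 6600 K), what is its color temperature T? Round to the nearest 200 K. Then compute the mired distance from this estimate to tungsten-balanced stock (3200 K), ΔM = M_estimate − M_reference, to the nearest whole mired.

(t − 60)^(-0.1332) = 236/329.7 = 0.71580.
t − 60 = 0.71580^(1/-0.1332) = 0.71580^(-7.508) = 12.307, so t = 72.307.
T = 100·t = 7231 K → 7200 K to the nearest 200 K.
M_estimate = 10⁶/7200 = 138.89; M_reference = 10⁶/3200 = 312.50.
ΔM = 138.89 − 312.50 = -173.61 → -174 mireds.

-174 mireds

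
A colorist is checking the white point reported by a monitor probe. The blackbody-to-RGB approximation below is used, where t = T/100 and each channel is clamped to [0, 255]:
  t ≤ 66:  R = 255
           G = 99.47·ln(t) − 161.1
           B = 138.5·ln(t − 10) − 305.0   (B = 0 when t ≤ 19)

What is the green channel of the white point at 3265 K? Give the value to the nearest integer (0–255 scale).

t = 3265/100 = 32.65; the t ≤ 66 branch applies.
G = 99.47·ln 32.65 − 161.1 = 99.47·3.4858 − 161.1 = 185.637.
Rounded: 186.

186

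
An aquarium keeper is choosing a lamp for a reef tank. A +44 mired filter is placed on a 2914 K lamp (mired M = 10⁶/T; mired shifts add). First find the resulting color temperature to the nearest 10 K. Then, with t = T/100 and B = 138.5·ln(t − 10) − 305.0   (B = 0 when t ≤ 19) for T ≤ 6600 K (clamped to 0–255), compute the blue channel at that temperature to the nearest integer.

77

M_in = 10⁶/2914 = 343.17; M_out = 343.17 + (+44) = 387.17.
T_out = 10⁶/387.17 = 2582.8 K → 2580 K; t = 25.8.
B = 138.5·ln(25.8 − 10) − 305.0 = 138.5·ln 15.8 − 305.0 = 138.5·2.7600 − 305.0 = 77.261.
Rounded: 77.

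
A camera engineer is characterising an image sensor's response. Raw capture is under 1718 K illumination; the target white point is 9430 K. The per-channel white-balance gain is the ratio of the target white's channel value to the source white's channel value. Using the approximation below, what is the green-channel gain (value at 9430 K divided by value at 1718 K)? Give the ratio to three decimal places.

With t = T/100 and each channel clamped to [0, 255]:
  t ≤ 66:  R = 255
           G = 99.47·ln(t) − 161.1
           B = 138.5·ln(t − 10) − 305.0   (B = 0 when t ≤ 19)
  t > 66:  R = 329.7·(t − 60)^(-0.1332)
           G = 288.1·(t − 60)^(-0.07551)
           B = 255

1.812

At 1718 K (t = 17.18):
  G = 99.47·ln 17.18 − 161.1 = 99.47·2.8437 − 161.1 = 121.767.
At 9430 K (t = 94.3):
  G = 288.1·(94.3 − 60)^(-0.07551) = 288.1·34.3^(-0.07551) = 288.1·0.76572 = 220.604.
Gain = 220.604 / 121.767 = 1.8117 → 1.812.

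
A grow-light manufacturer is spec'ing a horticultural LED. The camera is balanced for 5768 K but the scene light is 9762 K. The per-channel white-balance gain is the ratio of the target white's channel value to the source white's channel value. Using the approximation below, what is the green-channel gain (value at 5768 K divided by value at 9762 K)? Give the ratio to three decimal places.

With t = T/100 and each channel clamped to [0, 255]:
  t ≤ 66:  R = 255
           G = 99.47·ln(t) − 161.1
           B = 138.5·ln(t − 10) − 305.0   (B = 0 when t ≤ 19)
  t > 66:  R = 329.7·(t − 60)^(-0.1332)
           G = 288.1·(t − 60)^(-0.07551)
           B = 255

1.106

At 9762 K (t = 97.62):
  G = 288.1·(97.62 − 60)^(-0.07551) = 288.1·37.62^(-0.07551) = 288.1·0.76040 = 219.070.
At 5768 K (t = 57.68):
  G = 99.47·ln 57.68 − 161.1 = 99.47·4.0549 − 161.1 = 242.242.
Gain = 242.242 / 219.070 = 1.1058 → 1.106.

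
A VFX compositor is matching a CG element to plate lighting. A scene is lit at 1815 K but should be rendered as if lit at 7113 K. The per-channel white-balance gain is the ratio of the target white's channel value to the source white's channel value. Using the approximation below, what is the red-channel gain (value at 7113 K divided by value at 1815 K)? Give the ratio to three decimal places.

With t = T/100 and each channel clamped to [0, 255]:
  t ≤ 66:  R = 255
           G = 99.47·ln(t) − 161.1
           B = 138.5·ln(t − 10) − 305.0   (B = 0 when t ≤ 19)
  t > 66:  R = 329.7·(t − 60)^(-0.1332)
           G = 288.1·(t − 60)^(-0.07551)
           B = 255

At 1815 K (t = 18.15):
  R = 255 by definition for t ≤ 66.
At 7113 K (t = 71.13):
  R = 329.7·(71.13 − 60)^(-0.1332) = 329.7·11.13^(-0.1332) = 329.7·0.72545 = 239.181.
Gain = 239.181 / 255.000 = 0.9380 → 0.938.

0.938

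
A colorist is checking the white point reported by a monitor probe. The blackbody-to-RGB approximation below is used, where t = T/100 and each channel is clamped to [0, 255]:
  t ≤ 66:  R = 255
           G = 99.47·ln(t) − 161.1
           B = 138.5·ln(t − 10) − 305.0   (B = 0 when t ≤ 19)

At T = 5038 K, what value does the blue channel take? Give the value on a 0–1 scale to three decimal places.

t = 5038/100 = 50.38; the t ≤ 66 branch applies.
B = 138.5·ln(50.38 − 10) − 305.0 = 138.5·ln 40.38 − 305.0 = 138.5·3.6983 − 305.0 = 207.219.
On a 0–1 scale: 207.219/255 = 0.8126 → 0.813.

0.813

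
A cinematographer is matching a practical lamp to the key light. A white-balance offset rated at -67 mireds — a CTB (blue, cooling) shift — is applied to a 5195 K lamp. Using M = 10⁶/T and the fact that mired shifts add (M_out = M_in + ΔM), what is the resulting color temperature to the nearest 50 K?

7950 K

M_in = 10⁶/5195 = 192.49 mireds.
M_out = 192.49 + (-67) = 125.49 mireds.
T_out = 10⁶/125.49 = 7968.6 K → 7950 K.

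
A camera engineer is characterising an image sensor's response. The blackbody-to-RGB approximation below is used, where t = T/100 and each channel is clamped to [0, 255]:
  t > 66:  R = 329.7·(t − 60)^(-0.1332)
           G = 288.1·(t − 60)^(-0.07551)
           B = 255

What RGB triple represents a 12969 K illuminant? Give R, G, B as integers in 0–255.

R=187, G=209, B=255

t = 12969/100 = 129.69; the t > 66 branch applies.
R = 329.7·(129.69 − 60)^(-0.1332) = 329.7·69.69^(-0.1332) = 329.7·0.56818 = 187.331.
G = 288.1·(129.69 − 60)^(-0.07551) = 288.1·69.69^(-0.07551) = 288.1·0.72581 = 209.106.
B = 255 by definition for t > 66.
Rounded: (187, 209, 255).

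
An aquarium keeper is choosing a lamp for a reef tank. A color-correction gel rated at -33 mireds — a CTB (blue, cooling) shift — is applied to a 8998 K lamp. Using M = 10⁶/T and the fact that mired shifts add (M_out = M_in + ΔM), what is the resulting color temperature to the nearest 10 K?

12800 K

M_in = 10⁶/8998 = 111.14 mireds.
M_out = 111.14 + (-33) = 78.14 mireds.
T_out = 10⁶/78.14 = 12798.2 K → 12800 K.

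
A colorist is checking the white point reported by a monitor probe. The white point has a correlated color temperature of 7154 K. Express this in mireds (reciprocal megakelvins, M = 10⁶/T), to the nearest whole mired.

M = 10⁶ / 7154 = 139.782 → 140 mireds.

140 mireds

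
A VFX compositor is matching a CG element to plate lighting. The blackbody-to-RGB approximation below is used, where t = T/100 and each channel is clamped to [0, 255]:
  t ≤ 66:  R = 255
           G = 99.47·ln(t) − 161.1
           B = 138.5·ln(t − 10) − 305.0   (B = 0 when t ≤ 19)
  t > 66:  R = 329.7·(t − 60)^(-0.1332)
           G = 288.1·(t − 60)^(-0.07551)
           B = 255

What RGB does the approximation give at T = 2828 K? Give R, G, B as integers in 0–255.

R=255, G=171, B=97

t = 2828/100 = 28.28; the t ≤ 66 branch applies.
R = 255 by definition for t ≤ 66.
G = 99.47·ln 28.28 − 161.1 = 99.47·3.3422 − 161.1 = 171.344.
B = 138.5·ln(28.28 − 10) − 305.0 = 138.5·ln 18.28 − 305.0 = 138.5·2.9058 − 305.0 = 97.454.
Rounded: (255, 171, 97).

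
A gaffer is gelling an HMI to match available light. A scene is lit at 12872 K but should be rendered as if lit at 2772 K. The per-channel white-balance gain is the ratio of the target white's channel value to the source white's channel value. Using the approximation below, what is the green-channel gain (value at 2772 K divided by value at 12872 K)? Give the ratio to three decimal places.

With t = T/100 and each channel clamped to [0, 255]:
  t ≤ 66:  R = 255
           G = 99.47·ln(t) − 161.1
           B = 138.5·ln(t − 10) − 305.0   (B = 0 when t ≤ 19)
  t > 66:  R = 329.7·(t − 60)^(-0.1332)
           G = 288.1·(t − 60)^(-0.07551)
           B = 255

At 12872 K (t = 128.72):
  G = 288.1·(128.72 − 60)^(-0.07551) = 288.1·68.72^(-0.07551) = 288.1·0.72658 = 209.327.
At 2772 K (t = 27.72):
  G = 99.47·ln 27.72 − 161.1 = 99.47·3.3222 − 161.1 = 169.355.
Gain = 169.355 / 209.327 = 0.8090 → 0.809.

0.809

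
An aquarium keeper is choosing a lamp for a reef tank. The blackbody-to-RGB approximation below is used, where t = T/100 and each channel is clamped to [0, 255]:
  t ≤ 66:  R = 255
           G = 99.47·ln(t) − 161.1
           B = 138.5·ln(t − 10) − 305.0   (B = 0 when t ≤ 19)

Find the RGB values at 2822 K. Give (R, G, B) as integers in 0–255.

(255, 171, 97)

t = 2822/100 = 28.22; the t ≤ 66 branch applies.
R = 255 by definition for t ≤ 66.
G = 99.47·ln 28.22 − 161.1 = 99.47·3.3400 − 161.1 = 171.133.
B = 138.5·ln(28.22 − 10) − 305.0 = 138.5·ln 18.22 − 305.0 = 138.5·2.9025 − 305.0 = 96.999.
Rounded: (255, 171, 97).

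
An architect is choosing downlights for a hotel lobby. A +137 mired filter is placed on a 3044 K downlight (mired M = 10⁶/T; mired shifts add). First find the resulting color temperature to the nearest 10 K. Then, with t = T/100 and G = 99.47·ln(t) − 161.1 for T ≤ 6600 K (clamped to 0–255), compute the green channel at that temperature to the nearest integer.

M_in = 10⁶/3044 = 328.52; M_out = 328.52 + (+137) = 465.52.
T_out = 10⁶/465.52 = 2148.2 K → 2150 K; t = 21.5.
G = 99.47·ln 21.5 − 161.1 = 99.47·3.0681 − 161.1 = 144.079.
Rounded: 144.

144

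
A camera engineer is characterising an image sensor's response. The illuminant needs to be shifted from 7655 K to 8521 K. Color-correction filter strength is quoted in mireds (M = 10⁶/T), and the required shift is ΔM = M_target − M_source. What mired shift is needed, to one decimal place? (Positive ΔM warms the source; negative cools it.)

M_source = 10⁶/7655 = 130.634; M_target = 10⁶/8521 = 117.357.
ΔM = 117.357 − 130.634 = -13.276 → -13.3 mireds, a cooling shift.

-13.3 mireds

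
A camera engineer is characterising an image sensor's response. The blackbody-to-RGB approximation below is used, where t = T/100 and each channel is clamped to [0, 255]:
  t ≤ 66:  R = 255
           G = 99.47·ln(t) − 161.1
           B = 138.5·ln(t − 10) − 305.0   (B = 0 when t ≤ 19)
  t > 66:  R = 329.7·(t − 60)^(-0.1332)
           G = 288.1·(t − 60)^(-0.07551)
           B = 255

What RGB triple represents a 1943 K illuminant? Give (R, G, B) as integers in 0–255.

t = 1943/100 = 19.43; the t ≤ 66 branch applies.
R = 255 by definition for t ≤ 66.
G = 99.47·ln 19.43 − 161.1 = 99.47·2.9668 − 161.1 = 134.009.
B = 138.5·ln(19.43 − 10) − 305.0 = 138.5·ln 9.43 − 305.0 = 138.5·2.2439 − 305.0 = 5.780.
Rounded: (255, 134, 6).

(255, 134, 6)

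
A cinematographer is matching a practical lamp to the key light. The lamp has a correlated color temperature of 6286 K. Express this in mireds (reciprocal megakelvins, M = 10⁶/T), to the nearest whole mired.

159 mireds

M = 10⁶ / 6286 = 159.084 → 159 mireds.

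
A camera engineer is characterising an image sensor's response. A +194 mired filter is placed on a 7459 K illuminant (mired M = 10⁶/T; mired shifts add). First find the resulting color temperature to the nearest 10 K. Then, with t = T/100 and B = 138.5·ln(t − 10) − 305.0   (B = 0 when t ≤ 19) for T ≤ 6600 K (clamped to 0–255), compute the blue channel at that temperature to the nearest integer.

113

M_in = 10⁶/7459 = 134.07; M_out = 134.07 + (+194) = 328.07.
T_out = 10⁶/328.07 = 3048.2 K → 3050 K; t = 30.5.
B = 138.5·ln(30.5 − 10) − 305.0 = 138.5·ln 20.5 − 305.0 = 138.5·3.0204 − 305.0 = 113.329.
Rounded: 113.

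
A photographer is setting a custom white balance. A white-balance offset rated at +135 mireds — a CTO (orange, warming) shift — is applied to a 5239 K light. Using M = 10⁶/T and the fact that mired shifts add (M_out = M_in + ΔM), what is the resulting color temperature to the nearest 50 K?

3050 K

M_in = 10⁶/5239 = 190.88 mireds.
M_out = 190.88 + (+135) = 325.88 mireds.
T_out = 10⁶/325.88 = 3068.7 K → 3050 K.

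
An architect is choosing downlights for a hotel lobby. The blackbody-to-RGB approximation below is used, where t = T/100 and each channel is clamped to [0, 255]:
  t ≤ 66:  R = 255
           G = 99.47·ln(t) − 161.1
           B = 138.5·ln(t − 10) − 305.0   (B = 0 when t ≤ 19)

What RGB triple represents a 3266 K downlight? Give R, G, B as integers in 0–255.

R=255, G=186, B=127

t = 3266/100 = 32.66; the t ≤ 66 branch applies.
R = 255 by definition for t ≤ 66.
G = 99.47·ln 32.66 − 161.1 = 99.47·3.4862 − 161.1 = 185.667.
B = 138.5·ln(32.66 − 10) − 305.0 = 138.5·ln 22.66 − 305.0 = 138.5·3.1206 − 305.0 = 127.203.
Rounded: (255, 186, 127).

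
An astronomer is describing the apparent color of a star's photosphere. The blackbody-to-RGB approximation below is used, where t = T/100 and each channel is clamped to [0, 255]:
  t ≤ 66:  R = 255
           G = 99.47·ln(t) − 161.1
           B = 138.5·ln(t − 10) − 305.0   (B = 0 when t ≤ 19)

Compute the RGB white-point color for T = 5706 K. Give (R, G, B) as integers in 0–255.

(255, 241, 228)

t = 5706/100 = 57.06; the t ≤ 66 branch applies.
R = 255 by definition for t ≤ 66.
G = 99.47·ln 57.06 − 161.1 = 99.47·4.0441 − 161.1 = 241.167.
B = 138.5·ln(57.06 − 10) − 305.0 = 138.5·ln 47.06 − 305.0 = 138.5·3.8514 − 305.0 = 228.422.
Rounded: (255, 241, 228).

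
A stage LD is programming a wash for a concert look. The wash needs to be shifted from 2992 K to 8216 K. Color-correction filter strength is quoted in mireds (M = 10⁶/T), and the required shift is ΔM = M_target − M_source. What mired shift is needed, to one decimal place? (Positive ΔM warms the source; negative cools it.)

-212.5 mireds

M_source = 10⁶/2992 = 334.225; M_target = 10⁶/8216 = 121.714.
ΔM = 121.714 − 334.225 = -212.511 → -212.5 mireds, a cooling shift.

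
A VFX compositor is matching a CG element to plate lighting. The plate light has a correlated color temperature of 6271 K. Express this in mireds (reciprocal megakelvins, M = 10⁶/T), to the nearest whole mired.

M = 10⁶ / 6271 = 159.464 → 159 mireds.

159 mireds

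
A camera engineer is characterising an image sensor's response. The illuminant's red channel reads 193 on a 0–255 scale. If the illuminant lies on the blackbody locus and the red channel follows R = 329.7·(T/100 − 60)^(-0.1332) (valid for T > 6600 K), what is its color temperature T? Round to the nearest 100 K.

11600 K

(t − 60)^(-0.1332) = 193/329.7 = 0.58538.
t − 60 = 0.58538^(1/-0.1332) = 0.58538^(-7.508) = 55.713, so t = 115.713.
T = 100·t = 11571 K → 11600 K to the nearest 100 K.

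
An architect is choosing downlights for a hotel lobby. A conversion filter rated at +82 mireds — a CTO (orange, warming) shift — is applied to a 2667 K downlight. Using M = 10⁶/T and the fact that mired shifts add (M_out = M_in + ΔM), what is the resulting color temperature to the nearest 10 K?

M_in = 10⁶/2667 = 374.95 mireds.
M_out = 374.95 + (+82) = 456.95 mireds.
T_out = 10⁶/456.95 = 2188.4 K → 2190 K.

2190 K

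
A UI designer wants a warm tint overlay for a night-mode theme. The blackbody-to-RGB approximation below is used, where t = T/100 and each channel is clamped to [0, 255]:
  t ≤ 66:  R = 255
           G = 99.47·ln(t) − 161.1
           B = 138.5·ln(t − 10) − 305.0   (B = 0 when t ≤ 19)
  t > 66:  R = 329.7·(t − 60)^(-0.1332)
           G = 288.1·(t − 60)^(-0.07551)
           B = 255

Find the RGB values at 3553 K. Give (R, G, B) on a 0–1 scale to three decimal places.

(1.000, 0.761, 0.564)

t = 3553/100 = 35.53; the t ≤ 66 branch applies.
R = 255 by definition for t ≤ 66.
G = 99.47·ln 35.53 − 161.1 = 99.47·3.5704 − 161.1 = 194.045.
B = 138.5·ln(35.53 − 10) − 305.0 = 138.5·ln 25.53 − 305.0 = 138.5·3.2399 − 305.0 = 143.720.
Dividing each by 255: (1.0000, 0.7610, 0.5636) → (1.000, 0.761, 0.564).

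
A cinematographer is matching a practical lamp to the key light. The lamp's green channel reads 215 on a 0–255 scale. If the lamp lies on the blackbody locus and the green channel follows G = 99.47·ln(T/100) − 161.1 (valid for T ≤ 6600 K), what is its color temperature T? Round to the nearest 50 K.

ln t = (215 + 161.1) / 99.47 = 3.7810.
t = e^3.7810 = 43.862.
T = 100·t = 4386 K → 4400 K to the nearest 50 K.

4400 K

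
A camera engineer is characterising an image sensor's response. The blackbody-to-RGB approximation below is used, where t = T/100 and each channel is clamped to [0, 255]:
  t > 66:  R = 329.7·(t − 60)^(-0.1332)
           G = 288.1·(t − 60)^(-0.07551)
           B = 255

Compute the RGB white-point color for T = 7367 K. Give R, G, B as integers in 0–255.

t = 7367/100 = 73.67; the t > 66 branch applies.
R = 329.7·(73.67 − 60)^(-0.1332) = 329.7·13.67^(-0.1332) = 329.7·0.70586 = 232.720.
G = 288.1·(73.67 − 60)^(-0.07551) = 288.1·13.67^(-0.07551) = 288.1·0.82080 = 236.473.
B = 255 by definition for t > 66.
Rounded: (233, 236, 255).

R=233, G=236, B=255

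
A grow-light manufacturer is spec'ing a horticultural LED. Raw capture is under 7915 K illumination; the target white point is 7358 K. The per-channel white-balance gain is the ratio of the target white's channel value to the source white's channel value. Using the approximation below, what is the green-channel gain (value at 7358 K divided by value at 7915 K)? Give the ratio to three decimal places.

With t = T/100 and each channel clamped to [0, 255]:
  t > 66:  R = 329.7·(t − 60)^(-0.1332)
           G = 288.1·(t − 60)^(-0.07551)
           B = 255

1.026

At 7915 K (t = 79.15):
  G = 288.1·(79.15 − 60)^(-0.07551) = 288.1·19.15^(-0.07551) = 288.1·0.80017 = 230.530.
At 7358 K (t = 73.58):
  G = 288.1·(73.58 − 60)^(-0.07551) = 288.1·13.58^(-0.07551) = 288.1·0.82121 = 236.591.
Gain = 236.591 / 230.530 = 1.0263 → 1.026.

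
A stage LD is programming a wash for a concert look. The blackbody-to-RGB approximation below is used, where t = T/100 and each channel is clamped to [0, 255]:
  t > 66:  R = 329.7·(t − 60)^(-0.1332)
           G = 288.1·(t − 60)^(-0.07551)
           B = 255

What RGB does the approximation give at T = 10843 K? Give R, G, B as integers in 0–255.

R=197, G=215, B=255

t = 10843/100 = 108.43; the t > 66 branch applies.
R = 329.7·(108.43 − 60)^(-0.1332) = 329.7·48.43^(-0.1332) = 329.7·0.59641 = 196.635.
G = 288.1·(108.43 − 60)^(-0.07551) = 288.1·48.43^(-0.07551) = 288.1·0.74603 = 214.932.
B = 255 by definition for t > 66.
Rounded: (197, 215, 255).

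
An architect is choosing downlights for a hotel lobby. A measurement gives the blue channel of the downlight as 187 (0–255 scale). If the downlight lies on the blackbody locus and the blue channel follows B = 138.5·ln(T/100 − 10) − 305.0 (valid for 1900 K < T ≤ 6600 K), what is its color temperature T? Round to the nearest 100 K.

4500 K

ln(t − 10) = (187 + 305.0) / 138.5 = 3.5523.
t − 10 = e^3.5523 = 34.895, so t = 44.895.
T = 100·t = 4490 K → 4500 K to the nearest 100 K.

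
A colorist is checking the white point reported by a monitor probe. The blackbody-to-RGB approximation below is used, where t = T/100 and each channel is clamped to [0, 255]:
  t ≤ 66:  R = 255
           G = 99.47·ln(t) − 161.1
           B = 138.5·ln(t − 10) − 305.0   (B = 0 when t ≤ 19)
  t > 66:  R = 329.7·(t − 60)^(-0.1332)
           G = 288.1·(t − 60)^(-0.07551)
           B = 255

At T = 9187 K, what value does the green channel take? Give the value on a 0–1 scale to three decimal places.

0.870

t = 9187/100 = 91.87; the t > 66 branch applies.
G = 288.1·(91.87 − 60)^(-0.07551) = 288.1·31.87^(-0.07551) = 288.1·0.76998 = 221.831.
On a 0–1 scale: 221.831/255 = 0.8699 → 0.870.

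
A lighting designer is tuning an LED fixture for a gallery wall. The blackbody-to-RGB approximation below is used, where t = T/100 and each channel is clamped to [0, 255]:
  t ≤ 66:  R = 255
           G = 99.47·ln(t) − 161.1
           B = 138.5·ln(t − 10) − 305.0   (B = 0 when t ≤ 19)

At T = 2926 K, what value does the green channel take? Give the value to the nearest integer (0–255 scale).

175

t = 2926/100 = 29.26; the t ≤ 66 branch applies.
G = 99.47·ln 29.26 − 161.1 = 99.47·3.3762 − 161.1 = 174.733.
Rounded: 175.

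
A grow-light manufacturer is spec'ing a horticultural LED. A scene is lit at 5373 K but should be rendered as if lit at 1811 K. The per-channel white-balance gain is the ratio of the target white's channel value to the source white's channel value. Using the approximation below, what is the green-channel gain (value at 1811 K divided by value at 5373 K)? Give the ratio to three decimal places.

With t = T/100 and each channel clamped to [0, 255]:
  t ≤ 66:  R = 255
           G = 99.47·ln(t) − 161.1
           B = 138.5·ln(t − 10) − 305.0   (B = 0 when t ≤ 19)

At 5373 K (t = 53.73):
  G = 99.47·ln 53.73 − 161.1 = 99.47·3.9840 − 161.1 = 235.186.
At 1811 K (t = 18.11):
  G = 99.47·ln 18.11 − 161.1 = 99.47·2.8965 − 161.1 = 127.011.
Gain = 127.011 / 235.186 = 0.5400 → 0.540.

0.540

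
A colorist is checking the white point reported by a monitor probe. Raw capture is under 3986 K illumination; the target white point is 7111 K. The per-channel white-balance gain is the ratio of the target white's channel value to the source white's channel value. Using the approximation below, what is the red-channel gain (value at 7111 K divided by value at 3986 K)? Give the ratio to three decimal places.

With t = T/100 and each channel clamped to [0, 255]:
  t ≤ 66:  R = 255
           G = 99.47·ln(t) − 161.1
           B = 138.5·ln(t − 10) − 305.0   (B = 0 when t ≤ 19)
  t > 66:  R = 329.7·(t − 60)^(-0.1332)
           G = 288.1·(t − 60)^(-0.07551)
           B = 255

0.938

At 3986 K (t = 39.86):
  R = 255 by definition for t ≤ 66.
At 7111 K (t = 71.11):
  R = 329.7·(71.11 − 60)^(-0.1332) = 329.7·11.11^(-0.1332) = 329.7·0.72562 = 239.238.
Gain = 239.238 / 255.000 = 0.9382 → 0.938.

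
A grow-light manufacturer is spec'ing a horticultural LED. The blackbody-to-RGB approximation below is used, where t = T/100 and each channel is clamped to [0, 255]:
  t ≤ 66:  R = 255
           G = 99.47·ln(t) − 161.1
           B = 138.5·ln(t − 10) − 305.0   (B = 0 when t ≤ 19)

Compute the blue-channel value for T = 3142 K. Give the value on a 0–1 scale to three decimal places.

0.468

t = 3142/100 = 31.42; the t ≤ 66 branch applies.
B = 138.5·ln(31.42 − 10) − 305.0 = 138.5·ln 21.42 − 305.0 = 138.5·3.0643 − 305.0 = 119.409.
On a 0–1 scale: 119.409/255 = 0.4683 → 0.468.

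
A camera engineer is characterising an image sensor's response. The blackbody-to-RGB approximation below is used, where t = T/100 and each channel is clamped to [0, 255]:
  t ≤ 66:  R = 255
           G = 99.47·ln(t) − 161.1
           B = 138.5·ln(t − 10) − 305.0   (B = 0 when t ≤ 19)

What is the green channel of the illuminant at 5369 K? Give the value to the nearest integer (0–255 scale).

t = 5369/100 = 53.69; the t ≤ 66 branch applies.
G = 99.47·ln 53.69 − 161.1 = 99.47·3.9832 − 161.1 = 235.112.
Rounded: 235.

235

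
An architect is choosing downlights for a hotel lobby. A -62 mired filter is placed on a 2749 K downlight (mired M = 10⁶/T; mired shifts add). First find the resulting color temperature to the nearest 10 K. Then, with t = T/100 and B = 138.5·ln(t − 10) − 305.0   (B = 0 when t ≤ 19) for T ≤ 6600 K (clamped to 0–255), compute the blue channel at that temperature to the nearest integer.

M_in = 10⁶/2749 = 363.77; M_out = 363.77 + (-62) = 301.77.
T_out = 10⁶/301.77 = 3313.8 K → 3310 K; t = 33.1.
B = 138.5·ln(33.1 − 10) − 305.0 = 138.5·ln 23.1 − 305.0 = 138.5·3.1398 − 305.0 = 129.867.
Rounded: 130.

130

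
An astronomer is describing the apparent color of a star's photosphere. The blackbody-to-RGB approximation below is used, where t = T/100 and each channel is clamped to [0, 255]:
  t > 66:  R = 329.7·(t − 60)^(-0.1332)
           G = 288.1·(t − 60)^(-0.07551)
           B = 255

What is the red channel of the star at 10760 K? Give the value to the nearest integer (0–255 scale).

197

t = 10760/100 = 107.6; the t > 66 branch applies.
R = 329.7·(107.6 − 60)^(-0.1332) = 329.7·47.6^(-0.1332) = 329.7·0.59778 = 197.089.
Rounded: 197.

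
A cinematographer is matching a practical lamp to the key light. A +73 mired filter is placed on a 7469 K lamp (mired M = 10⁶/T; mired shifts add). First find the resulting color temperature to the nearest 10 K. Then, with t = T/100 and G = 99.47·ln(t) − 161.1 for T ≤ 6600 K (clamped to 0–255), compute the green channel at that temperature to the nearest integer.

225

M_in = 10⁶/7469 = 133.89; M_out = 133.89 + (+73) = 206.89.
T_out = 10⁶/206.89 = 4833.6 K → 4830 K; t = 48.3.
G = 99.47·ln 48.3 − 161.1 = 99.47·3.8774 − 161.1 = 224.588.
Rounded: 225.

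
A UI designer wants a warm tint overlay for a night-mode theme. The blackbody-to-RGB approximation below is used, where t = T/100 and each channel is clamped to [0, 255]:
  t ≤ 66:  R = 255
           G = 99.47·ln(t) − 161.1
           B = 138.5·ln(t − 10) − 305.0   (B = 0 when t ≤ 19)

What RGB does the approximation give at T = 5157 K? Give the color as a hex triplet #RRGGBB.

#FFE7D3

t = 5157/100 = 51.57; the t ≤ 66 branch applies.
R = 255 by definition for t ≤ 66.
G = 99.47·ln 51.57 − 161.1 = 99.47·3.9429 − 161.1 = 231.104.
B = 138.5·ln(51.57 − 10) − 305.0 = 138.5·ln 41.57 − 305.0 = 138.5·3.7274 − 305.0 = 211.242.
Rounded: (255, 231, 211).
In hex: #FFE7D3.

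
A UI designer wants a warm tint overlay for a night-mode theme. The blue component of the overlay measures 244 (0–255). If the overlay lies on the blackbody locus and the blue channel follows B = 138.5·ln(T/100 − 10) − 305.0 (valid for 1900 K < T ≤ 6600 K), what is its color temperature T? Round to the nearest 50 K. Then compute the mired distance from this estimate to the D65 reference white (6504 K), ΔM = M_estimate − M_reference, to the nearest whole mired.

+6 mireds

ln(t − 10) = (244 + 305.0) / 138.5 = 3.9639.
t − 10 = e^3.9639 = 52.662, so t = 62.662.
T = 100·t = 6266 K → 6250 K to the nearest 50 K.
M_estimate = 10⁶/6250 = 160.00; M_reference = 10⁶/6504 = 153.75.
ΔM = 160.00 − 153.75 = 6.25 → +6 mireds.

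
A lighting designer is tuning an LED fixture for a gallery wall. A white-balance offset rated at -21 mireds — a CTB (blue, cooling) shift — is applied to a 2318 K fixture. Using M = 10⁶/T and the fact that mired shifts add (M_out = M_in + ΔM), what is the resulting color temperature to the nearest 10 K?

M_in = 10⁶/2318 = 431.41 mireds.
M_out = 431.41 + (-21) = 410.41 mireds.
T_out = 10⁶/410.41 = 2436.6 K → 2440 K.

2440 K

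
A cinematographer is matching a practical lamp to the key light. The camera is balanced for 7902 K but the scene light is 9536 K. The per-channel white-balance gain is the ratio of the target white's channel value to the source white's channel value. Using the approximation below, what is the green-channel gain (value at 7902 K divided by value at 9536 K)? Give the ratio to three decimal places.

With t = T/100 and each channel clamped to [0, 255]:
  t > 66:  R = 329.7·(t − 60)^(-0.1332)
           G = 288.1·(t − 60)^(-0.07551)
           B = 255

1.048

At 9536 K (t = 95.36):
  G = 288.1·(95.36 − 60)^(-0.07551) = 288.1·35.36^(-0.07551) = 288.1·0.76396 = 220.097.
At 7902 K (t = 79.02):
  G = 288.1·(79.02 − 60)^(-0.07551) = 288.1·19.02^(-0.07551) = 288.1·0.80058 = 230.648.
Gain = 230.648 / 220.097 = 1.0479 → 1.048.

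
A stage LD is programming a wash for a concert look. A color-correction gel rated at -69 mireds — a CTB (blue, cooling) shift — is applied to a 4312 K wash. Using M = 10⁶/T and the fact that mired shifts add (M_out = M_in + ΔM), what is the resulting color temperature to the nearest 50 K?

6150 K

M_in = 10⁶/4312 = 231.91 mireds.
M_out = 231.91 + (-69) = 162.91 mireds.
T_out = 10⁶/162.91 = 6138.3 K → 6150 K.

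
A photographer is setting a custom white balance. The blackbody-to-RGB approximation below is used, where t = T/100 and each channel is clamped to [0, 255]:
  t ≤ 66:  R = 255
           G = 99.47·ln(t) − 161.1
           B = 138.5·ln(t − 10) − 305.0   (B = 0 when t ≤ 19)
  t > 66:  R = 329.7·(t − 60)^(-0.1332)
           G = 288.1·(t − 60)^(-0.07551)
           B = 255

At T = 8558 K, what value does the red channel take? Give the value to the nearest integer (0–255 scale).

214

t = 8558/100 = 85.58; the t > 66 branch applies.
R = 329.7·(85.58 − 60)^(-0.1332) = 329.7·25.58^(-0.1332) = 329.7·0.64933 = 214.085.
Rounded: 214.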